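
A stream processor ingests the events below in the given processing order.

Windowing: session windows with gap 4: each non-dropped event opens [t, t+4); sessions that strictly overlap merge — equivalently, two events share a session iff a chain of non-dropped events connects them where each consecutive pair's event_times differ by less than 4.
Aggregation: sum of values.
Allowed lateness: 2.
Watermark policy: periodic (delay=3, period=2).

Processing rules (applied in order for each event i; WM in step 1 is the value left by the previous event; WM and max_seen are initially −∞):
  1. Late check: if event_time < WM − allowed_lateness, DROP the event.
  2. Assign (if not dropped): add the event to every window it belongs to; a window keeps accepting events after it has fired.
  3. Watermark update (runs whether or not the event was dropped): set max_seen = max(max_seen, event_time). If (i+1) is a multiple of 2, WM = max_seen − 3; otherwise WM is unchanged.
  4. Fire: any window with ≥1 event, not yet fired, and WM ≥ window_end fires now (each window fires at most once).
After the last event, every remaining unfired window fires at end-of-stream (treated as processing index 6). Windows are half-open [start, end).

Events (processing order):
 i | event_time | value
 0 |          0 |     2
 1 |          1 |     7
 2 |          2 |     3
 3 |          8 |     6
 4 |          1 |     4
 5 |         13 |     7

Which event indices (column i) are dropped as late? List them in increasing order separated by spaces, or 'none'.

i=0 t=0 v=2: → [0,4); WM=−∞
i=1 t=1 v=7: → [0,5); WM=-2
i=2 t=2 v=3: → [0,6); WM=-2
i=3 t=8 v=6: → [8,12); WM=5
i=4 t=1 v=4: DROP (t<5-2); WM=5
i=5 t=13 v=7: → [13,17); WM=10

4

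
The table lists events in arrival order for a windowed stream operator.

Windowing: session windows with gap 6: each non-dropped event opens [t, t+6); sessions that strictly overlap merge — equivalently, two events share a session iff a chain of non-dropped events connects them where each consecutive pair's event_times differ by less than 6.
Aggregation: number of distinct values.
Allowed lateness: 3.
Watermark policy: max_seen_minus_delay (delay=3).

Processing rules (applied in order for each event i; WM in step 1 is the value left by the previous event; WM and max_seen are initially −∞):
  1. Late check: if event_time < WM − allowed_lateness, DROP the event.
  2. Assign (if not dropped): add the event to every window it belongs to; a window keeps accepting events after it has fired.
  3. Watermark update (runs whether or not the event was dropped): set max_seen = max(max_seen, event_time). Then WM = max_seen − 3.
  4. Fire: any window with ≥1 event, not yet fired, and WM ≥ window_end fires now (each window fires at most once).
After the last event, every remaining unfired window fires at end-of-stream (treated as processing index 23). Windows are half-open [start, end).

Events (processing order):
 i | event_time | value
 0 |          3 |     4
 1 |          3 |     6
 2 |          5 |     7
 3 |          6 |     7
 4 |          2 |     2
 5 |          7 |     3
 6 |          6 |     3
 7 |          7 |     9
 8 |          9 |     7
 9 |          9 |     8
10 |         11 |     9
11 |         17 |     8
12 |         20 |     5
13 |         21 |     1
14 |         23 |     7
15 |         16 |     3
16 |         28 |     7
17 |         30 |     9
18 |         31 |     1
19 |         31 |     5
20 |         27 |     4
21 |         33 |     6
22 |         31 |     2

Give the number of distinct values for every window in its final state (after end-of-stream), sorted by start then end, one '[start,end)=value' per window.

[2,17)=7 [17,39)=8

i=0 t=3 v=4: → [3,9); WM=0
i=1 t=3 v=6: → [3,9); WM=0
i=2 t=5 v=7: → [3,11); WM=2
i=3 t=6 v=7: → [3,12); WM=3
i=4 t=2 v=2: → [2,12); WM=3
i=5 t=7 v=3: → [2,13); WM=4
i=6 t=6 v=3: → [2,13); WM=4
i=7 t=7 v=9: → [2,13); WM=4
i=8 t=9 v=7: → [2,15); WM=6
i=9 t=9 v=8: → [2,15); WM=6
i=10 t=11 v=9: → [2,17); WM=8
i=11 t=17 v=8: → [17,23); WM=14
i=12 t=20 v=5: → [17,26); WM=17
i=13 t=21 v=1: → [17,27); WM=18
i=14 t=23 v=7: → [17,29); WM=20
i=15 t=16 v=3: DROP (t<20-3); WM=20
i=16 t=28 v=7: → [17,34); WM=25
i=17 t=30 v=9: → [17,36); WM=27
i=18 t=31 v=1: → [17,37); WM=28
i=19 t=31 v=5: → [17,37); WM=28
i=20 t=27 v=4: → [17,37); WM=28
i=21 t=33 v=6: → [17,39); WM=30
i=22 t=31 v=2: → [17,39); WM=30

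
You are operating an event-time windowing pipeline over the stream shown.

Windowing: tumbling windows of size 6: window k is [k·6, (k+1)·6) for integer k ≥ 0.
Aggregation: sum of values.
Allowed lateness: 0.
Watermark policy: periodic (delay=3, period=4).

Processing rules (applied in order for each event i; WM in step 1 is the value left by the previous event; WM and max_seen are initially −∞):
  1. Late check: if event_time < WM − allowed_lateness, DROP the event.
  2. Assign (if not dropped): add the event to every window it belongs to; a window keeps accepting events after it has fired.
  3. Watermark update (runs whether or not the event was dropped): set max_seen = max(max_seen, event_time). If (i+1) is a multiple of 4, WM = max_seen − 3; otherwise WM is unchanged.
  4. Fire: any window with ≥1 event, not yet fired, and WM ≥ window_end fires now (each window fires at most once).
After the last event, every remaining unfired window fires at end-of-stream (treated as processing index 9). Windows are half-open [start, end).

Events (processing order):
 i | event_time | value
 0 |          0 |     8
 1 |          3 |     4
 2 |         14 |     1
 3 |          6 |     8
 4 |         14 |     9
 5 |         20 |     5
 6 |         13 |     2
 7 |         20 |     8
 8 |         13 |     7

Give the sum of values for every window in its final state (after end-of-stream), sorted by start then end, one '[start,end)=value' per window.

i=0 t=0 v=8: → [0,6); WM=−∞
i=1 t=3 v=4: → [0,6); WM=−∞
i=2 t=14 v=1: → [12,18); WM=−∞
i=3 t=6 v=8: → [6,12); WM=11; [0,6) fires=12
i=4 t=14 v=9: → [12,18); WM=11
i=5 t=20 v=5: → [18,24); WM=11
i=6 t=13 v=2: → [12,18); WM=11
i=7 t=20 v=8: → [18,24); WM=17; [6,12) fires=8
i=8 t=13 v=7: DROP (t<17-0); WM=17

[0,6)=12 [6,12)=8 [12,18)=12 [18,24)=13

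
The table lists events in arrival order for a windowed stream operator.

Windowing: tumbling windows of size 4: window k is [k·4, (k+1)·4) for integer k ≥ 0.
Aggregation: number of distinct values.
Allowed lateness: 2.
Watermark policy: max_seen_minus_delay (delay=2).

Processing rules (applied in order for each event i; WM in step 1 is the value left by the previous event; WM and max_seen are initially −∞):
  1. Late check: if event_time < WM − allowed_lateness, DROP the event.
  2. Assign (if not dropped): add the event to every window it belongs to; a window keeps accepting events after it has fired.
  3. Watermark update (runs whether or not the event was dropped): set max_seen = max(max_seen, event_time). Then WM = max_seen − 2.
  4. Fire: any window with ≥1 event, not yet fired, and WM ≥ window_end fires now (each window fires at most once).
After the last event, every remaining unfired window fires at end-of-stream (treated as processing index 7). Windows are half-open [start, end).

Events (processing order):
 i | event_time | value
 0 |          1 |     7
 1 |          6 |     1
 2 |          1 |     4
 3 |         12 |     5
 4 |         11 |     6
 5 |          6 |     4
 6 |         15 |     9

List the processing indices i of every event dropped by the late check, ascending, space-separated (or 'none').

2 5

i=0 t=1 v=7: → [0,4); WM=-1
i=1 t=6 v=1: → [4,8); WM=4; [0,4) fires=1
i=2 t=1 v=4: DROP (t<4-2); WM=4
i=3 t=12 v=5: → [12,16); WM=10; [4,8) fires=1
i=4 t=11 v=6: → [8,12); WM=10
i=5 t=6 v=4: DROP (t<10-2); WM=10
i=6 t=15 v=9: → [12,16); WM=13; [8,12) fires=1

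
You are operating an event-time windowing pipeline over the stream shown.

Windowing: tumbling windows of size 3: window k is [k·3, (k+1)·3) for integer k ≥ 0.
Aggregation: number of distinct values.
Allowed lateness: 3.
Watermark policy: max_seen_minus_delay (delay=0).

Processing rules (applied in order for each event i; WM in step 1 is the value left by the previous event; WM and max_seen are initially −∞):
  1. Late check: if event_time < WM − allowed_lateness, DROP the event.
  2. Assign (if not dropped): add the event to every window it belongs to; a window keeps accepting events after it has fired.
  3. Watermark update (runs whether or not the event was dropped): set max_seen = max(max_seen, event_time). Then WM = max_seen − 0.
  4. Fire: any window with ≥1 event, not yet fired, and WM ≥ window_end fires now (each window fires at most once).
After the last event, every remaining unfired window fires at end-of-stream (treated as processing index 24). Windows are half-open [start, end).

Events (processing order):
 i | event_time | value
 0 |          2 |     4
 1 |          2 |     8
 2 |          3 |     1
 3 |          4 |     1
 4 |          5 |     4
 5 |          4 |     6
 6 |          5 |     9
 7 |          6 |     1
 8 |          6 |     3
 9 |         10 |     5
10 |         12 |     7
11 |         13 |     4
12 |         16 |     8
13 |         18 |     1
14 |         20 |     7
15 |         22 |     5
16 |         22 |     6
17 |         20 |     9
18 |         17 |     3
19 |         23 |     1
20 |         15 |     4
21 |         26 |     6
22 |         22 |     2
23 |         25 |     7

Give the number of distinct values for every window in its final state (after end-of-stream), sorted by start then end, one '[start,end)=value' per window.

i=0 t=2 v=4: → [0,3); WM=2
i=1 t=2 v=8: → [0,3); WM=2
i=2 t=3 v=1: → [3,6); WM=3; [0,3) fires=2
i=3 t=4 v=1: → [3,6); WM=4
i=4 t=5 v=4: → [3,6); WM=5
i=5 t=4 v=6: → [3,6); WM=5
i=6 t=5 v=9: → [3,6); WM=5
i=7 t=6 v=1: → [6,9); WM=6; [3,6) fires=4
i=8 t=6 v=3: → [6,9); WM=6
i=9 t=10 v=5: → [9,12); WM=10; [6,9) fires=2
i=10 t=12 v=7: → [12,15); WM=12; [9,12) fires=1
i=11 t=13 v=4: → [12,15); WM=13
i=12 t=16 v=8: → [15,18); WM=16; [12,15) fires=2
i=13 t=18 v=1: → [18,21); WM=18; [15,18) fires=1
i=14 t=20 v=7: → [18,21); WM=20
i=15 t=22 v=5: → [21,24); WM=22; [18,21) fires=2
i=16 t=22 v=6: → [21,24); WM=22
i=17 t=20 v=9: → [18,21); WM=22
i=18 t=17 v=3: DROP (t<22-3); WM=22
i=19 t=23 v=1: → [21,24); WM=23
i=20 t=15 v=4: DROP (t<23-3); WM=23
i=21 t=26 v=6: → [24,27); WM=26; [21,24) fires=3
i=22 t=22 v=2: DROP (t<26-3); WM=26
i=23 t=25 v=7: → [24,27); WM=26

[0,3)=2 [3,6)=4 [6,9)=2 [9,12)=1 [12,15)=2 [15,18)=1 [18,21)=3 [21,24)=3 [24,27)=2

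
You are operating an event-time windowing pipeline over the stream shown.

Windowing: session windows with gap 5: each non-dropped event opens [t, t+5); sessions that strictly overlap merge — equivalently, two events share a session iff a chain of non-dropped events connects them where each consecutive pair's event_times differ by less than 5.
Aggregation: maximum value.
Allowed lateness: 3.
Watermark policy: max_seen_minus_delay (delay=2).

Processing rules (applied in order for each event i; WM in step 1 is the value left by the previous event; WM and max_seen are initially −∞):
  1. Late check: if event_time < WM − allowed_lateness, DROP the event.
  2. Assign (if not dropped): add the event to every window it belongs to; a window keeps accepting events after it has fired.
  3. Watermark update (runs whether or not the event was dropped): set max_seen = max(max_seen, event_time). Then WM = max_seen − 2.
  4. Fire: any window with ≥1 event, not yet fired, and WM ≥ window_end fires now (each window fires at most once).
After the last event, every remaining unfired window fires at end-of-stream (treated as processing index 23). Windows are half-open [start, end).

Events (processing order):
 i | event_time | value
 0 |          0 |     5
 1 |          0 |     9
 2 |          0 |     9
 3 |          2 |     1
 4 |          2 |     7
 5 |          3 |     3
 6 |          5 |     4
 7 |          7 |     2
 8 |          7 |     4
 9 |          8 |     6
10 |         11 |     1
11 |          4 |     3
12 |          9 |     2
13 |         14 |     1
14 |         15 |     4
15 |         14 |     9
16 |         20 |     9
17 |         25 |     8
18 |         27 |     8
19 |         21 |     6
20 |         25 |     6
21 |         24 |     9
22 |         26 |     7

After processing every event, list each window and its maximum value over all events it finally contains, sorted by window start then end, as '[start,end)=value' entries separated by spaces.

i=0 t=0 v=5: → [0,5); WM=-2
i=1 t=0 v=9: → [0,5); WM=-2
i=2 t=0 v=9: → [0,5); WM=-2
i=3 t=2 v=1: → [0,7); WM=0
i=4 t=2 v=7: → [0,7); WM=0
i=5 t=3 v=3: → [0,8); WM=1
i=6 t=5 v=4: → [0,10); WM=3
i=7 t=7 v=2: → [0,12); WM=5
i=8 t=7 v=4: → [0,12); WM=5
i=9 t=8 v=6: → [0,13); WM=6
i=10 t=11 v=1: → [0,16); WM=9
i=11 t=4 v=3: DROP (t<9-3); WM=9
i=12 t=9 v=2: → [0,16); WM=9
i=13 t=14 v=1: → [0,19); WM=12
i=14 t=15 v=4: → [0,20); WM=13
i=15 t=14 v=9: → [0,20); WM=13
i=16 t=20 v=9: → [20,25); WM=18
i=17 t=25 v=8: → [25,30); WM=23
i=18 t=27 v=8: → [25,32); WM=25
i=19 t=21 v=6: DROP (t<25-3); WM=25
i=20 t=25 v=6: → [25,32); WM=25
i=21 t=24 v=9: → [20,32); WM=25
i=22 t=26 v=7: → [20,32); WM=25

[0,20)=9 [20,32)=9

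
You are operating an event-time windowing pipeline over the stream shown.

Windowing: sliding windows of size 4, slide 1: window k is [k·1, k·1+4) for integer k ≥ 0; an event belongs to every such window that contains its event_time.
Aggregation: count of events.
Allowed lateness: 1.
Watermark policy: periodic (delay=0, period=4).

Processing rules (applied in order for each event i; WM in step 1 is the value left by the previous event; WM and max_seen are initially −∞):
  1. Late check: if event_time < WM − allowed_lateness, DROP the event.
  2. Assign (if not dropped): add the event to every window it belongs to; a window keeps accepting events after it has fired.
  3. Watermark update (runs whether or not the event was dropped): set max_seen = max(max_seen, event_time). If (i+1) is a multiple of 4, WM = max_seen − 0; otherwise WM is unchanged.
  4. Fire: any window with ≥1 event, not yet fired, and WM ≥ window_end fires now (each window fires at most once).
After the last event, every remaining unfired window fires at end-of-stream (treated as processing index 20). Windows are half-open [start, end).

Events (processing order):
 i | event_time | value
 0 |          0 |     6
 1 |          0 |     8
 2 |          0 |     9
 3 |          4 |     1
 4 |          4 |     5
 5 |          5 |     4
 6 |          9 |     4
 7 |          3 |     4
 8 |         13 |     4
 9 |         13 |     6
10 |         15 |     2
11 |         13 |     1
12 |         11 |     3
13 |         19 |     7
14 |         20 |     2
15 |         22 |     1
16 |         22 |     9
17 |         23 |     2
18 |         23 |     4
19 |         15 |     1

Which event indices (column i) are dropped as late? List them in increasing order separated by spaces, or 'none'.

12 19

i=0 t=0 v=6: → [0,4); WM=−∞
i=1 t=0 v=8: → [0,4); WM=−∞
i=2 t=0 v=9: → [0,4); WM=−∞
i=3 t=4 v=1: → [4,8),[3,7),[2,6),[1,5); WM=4; [0,4) fires=3
i=4 t=4 v=5: → [4,8),[3,7),[2,6),[1,5); WM=4
i=5 t=5 v=4: → [5,9),[4,8),[3,7),[2,6); WM=4
i=6 t=9 v=4: → [9,13),[8,12),[7,11),[6,10); WM=4
i=7 t=3 v=4: → [3,7),[2,6),[1,5),[0,4); WM=9; [1,5) fires=3 [2,6) fires=4 [3,7) fires=4 [4,8) fires=3 [5,9) fires=1
i=8 t=13 v=4: → [13,17),[12,16),[11,15),[10,14); WM=9
i=9 t=13 v=6: → [13,17),[12,16),[11,15),[10,14); WM=9
i=10 t=15 v=2: → [15,19),[14,18),[13,17),[12,16); WM=9
i=11 t=13 v=1: → [13,17),[12,16),[11,15),[10,14); WM=15; [6,10) fires=1 [7,11) fires=1 [8,12) fires=1 [9,13) fires=1 [10,14) fires=3 [11,15) fires=3
i=12 t=11 v=3: DROP (t<15-1); WM=15
i=13 t=19 v=7: → [19,23),[18,22),[17,21),[16,20); WM=15
i=14 t=20 v=2: → [20,24),[19,23),[18,22),[17,21); WM=15
i=15 t=22 v=1: → [22,26),[21,25),[20,24),[19,23); WM=22; [12,16) fires=4 [13,17) fires=4 [14,18) fires=1 [15,19) fires=1 [16,20) fires=1 [17,21) fires=2 [18,22) fires=2
i=16 t=22 v=9: → [22,26),[21,25),[20,24),[19,23); WM=22
i=17 t=23 v=2: → [23,27),[22,26),[21,25),[20,24); WM=22
i=18 t=23 v=4: → [23,27),[22,26),[21,25),[20,24); WM=22
i=19 t=15 v=1: DROP (t<22-1); WM=23; [19,23) fires=4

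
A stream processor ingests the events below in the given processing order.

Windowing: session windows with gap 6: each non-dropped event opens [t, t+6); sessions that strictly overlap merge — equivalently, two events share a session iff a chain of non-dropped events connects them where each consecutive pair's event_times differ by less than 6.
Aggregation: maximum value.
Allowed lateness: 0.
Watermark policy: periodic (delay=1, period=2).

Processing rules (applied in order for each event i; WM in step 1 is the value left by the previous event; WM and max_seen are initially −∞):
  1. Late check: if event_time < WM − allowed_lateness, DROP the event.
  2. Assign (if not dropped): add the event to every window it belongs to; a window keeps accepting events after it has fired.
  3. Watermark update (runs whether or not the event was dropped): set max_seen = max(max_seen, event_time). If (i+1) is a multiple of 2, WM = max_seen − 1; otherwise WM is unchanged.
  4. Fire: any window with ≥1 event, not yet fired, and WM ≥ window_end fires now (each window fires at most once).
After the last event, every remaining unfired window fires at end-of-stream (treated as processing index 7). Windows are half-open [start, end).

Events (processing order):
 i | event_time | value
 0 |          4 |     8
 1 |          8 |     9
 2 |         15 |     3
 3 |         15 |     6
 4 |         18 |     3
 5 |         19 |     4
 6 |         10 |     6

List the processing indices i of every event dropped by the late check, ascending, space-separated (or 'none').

6

i=0 t=4 v=8: → [4,10); WM=−∞
i=1 t=8 v=9: → [4,14); WM=7
i=2 t=15 v=3: → [15,21); WM=7
i=3 t=15 v=6: → [15,21); WM=14
i=4 t=18 v=3: → [15,24); WM=14
i=5 t=19 v=4: → [15,25); WM=18
i=6 t=10 v=6: DROP (t<18-0); WM=18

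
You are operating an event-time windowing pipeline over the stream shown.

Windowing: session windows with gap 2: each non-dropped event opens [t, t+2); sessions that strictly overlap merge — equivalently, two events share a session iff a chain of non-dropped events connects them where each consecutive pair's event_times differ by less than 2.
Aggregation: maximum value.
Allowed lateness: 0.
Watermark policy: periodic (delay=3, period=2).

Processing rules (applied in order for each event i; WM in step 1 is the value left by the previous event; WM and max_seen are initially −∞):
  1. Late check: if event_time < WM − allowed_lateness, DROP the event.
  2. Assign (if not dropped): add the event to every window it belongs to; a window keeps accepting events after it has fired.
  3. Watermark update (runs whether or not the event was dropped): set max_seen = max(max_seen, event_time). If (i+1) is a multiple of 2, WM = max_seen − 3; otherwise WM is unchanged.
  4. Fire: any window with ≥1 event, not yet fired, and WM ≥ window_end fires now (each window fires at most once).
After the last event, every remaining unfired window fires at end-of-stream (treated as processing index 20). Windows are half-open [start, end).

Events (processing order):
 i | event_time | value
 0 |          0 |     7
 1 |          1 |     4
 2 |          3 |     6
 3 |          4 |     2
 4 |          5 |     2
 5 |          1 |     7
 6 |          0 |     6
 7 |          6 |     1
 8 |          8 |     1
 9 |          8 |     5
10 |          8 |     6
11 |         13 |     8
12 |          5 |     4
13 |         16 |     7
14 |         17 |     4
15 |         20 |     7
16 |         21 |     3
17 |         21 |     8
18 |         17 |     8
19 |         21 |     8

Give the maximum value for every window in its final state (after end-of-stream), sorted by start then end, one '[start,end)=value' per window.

[0,3)=7 [3,8)=6 [8,10)=6 [13,15)=8 [16,19)=7 [20,23)=8

i=0 t=0 v=7: → [0,2); WM=−∞
i=1 t=1 v=4: → [0,3); WM=-2
i=2 t=3 v=6: → [3,5); WM=-2
i=3 t=4 v=2: → [3,6); WM=1
i=4 t=5 v=2: → [3,7); WM=1
i=5 t=1 v=7: → [0,3); WM=2
i=6 t=0 v=6: DROP (t<2-0); WM=2
i=7 t=6 v=1: → [3,8); WM=3
i=8 t=8 v=1: → [8,10); WM=3
i=9 t=8 v=5: → [8,10); WM=5
i=10 t=8 v=6: → [8,10); WM=5
i=11 t=13 v=8: → [13,15); WM=10
i=12 t=5 v=4: DROP (t<10-0); WM=10
i=13 t=16 v=7: → [16,18); WM=13
i=14 t=17 v=4: → [16,19); WM=13
i=15 t=20 v=7: → [20,22); WM=17
i=16 t=21 v=3: → [20,23); WM=17
i=17 t=21 v=8: → [20,23); WM=18
i=18 t=17 v=8: DROP (t<18-0); WM=18
i=19 t=21 v=8: → [20,23); WM=18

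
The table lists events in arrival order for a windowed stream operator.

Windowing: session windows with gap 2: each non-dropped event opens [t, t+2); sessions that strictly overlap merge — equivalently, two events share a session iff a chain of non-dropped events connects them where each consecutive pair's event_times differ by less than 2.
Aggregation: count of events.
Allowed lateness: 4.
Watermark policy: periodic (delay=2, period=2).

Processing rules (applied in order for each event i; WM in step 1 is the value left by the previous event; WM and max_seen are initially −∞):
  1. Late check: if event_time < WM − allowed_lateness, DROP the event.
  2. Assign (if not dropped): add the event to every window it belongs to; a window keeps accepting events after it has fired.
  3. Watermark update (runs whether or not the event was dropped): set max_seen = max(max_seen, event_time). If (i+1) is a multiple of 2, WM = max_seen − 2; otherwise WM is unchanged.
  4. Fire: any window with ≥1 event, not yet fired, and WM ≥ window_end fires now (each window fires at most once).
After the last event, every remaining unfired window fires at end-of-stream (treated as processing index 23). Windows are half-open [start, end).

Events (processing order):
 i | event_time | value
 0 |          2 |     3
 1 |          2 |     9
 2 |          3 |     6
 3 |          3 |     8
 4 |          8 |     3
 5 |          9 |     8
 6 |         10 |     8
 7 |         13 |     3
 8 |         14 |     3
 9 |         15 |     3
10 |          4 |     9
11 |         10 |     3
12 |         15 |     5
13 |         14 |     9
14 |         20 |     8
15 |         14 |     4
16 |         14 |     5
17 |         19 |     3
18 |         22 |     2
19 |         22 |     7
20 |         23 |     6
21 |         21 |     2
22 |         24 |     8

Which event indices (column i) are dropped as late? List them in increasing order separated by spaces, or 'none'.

i=0 t=2 v=3: → [2,4); WM=−∞
i=1 t=2 v=9: → [2,4); WM=0
i=2 t=3 v=6: → [2,5); WM=0
i=3 t=3 v=8: → [2,5); WM=1
i=4 t=8 v=3: → [8,10); WM=1
i=5 t=9 v=8: → [8,11); WM=7
i=6 t=10 v=8: → [8,12); WM=7
i=7 t=13 v=3: → [13,15); WM=11
i=8 t=14 v=3: → [13,16); WM=11
i=9 t=15 v=3: → [13,17); WM=13
i=10 t=4 v=9: DROP (t<13-4); WM=13
i=11 t=10 v=3: → [8,12); WM=13
i=12 t=15 v=5: → [13,17); WM=13
i=13 t=14 v=9: → [13,17); WM=13
i=14 t=20 v=8: → [20,22); WM=13
i=15 t=14 v=4: → [13,17); WM=18
i=16 t=14 v=5: → [13,17); WM=18
i=17 t=19 v=3: → [19,22); WM=18
i=18 t=22 v=2: → [22,24); WM=18
i=19 t=22 v=7: → [22,24); WM=20
i=20 t=23 v=6: → [22,25); WM=20
i=21 t=21 v=2: → [19,25); WM=21
i=22 t=24 v=8: → [19,26); WM=21

10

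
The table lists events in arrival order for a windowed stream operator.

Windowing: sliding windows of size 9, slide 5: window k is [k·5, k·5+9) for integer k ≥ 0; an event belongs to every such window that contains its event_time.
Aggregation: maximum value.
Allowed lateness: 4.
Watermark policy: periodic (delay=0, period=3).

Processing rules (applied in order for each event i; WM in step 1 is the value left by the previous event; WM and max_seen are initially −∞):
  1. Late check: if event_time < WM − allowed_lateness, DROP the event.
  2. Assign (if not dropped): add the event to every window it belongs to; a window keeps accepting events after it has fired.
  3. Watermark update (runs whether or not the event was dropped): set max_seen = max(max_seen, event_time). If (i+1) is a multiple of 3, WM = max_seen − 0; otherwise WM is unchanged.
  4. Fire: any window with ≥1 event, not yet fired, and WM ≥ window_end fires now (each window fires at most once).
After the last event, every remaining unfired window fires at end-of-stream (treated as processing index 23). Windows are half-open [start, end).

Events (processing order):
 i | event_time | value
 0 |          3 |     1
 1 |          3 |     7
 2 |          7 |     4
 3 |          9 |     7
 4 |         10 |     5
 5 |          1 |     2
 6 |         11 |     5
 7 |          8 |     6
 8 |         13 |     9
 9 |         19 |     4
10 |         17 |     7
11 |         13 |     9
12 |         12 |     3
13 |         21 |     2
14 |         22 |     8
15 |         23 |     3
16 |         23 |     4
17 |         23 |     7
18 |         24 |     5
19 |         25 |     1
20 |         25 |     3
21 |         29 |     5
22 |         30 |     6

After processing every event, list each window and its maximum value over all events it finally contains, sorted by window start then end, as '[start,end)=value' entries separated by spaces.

[0,9)=7 [5,14)=9 [10,19)=9 [15,24)=8 [20,29)=8 [25,34)=6 [30,39)=6

i=0 t=3 v=1: → [0,9); WM=−∞
i=1 t=3 v=7: → [0,9); WM=−∞
i=2 t=7 v=4: → [5,14),[0,9); WM=7
i=3 t=9 v=7: → [5,14); WM=7
i=4 t=10 v=5: → [10,19),[5,14); WM=7
i=5 t=1 v=2: DROP (t<7-4); WM=10; [0,9) fires=7
i=6 t=11 v=5: → [10,19),[5,14); WM=10
i=7 t=8 v=6: → [5,14),[0,9); WM=10
i=8 t=13 v=9: → [10,19),[5,14); WM=13
i=9 t=19 v=4: → [15,24); WM=13
i=10 t=17 v=7: → [15,24),[10,19); WM=13
i=11 t=13 v=9: → [10,19),[5,14); WM=19; [5,14) fires=9 [10,19) fires=9
i=12 t=12 v=3: DROP (t<19-4); WM=19
i=13 t=21 v=2: → [20,29),[15,24); WM=19
i=14 t=22 v=8: → [20,29),[15,24); WM=22
i=15 t=23 v=3: → [20,29),[15,24); WM=22
i=16 t=23 v=4: → [20,29),[15,24); WM=22
i=17 t=23 v=7: → [20,29),[15,24); WM=23
i=18 t=24 v=5: → [20,29); WM=23
i=19 t=25 v=1: → [25,34),[20,29); WM=23
i=20 t=25 v=3: → [25,34),[20,29); WM=25; [15,24) fires=8
i=21 t=29 v=5: → [25,34); WM=25
i=22 t=30 v=6: → [30,39),[25,34); WM=25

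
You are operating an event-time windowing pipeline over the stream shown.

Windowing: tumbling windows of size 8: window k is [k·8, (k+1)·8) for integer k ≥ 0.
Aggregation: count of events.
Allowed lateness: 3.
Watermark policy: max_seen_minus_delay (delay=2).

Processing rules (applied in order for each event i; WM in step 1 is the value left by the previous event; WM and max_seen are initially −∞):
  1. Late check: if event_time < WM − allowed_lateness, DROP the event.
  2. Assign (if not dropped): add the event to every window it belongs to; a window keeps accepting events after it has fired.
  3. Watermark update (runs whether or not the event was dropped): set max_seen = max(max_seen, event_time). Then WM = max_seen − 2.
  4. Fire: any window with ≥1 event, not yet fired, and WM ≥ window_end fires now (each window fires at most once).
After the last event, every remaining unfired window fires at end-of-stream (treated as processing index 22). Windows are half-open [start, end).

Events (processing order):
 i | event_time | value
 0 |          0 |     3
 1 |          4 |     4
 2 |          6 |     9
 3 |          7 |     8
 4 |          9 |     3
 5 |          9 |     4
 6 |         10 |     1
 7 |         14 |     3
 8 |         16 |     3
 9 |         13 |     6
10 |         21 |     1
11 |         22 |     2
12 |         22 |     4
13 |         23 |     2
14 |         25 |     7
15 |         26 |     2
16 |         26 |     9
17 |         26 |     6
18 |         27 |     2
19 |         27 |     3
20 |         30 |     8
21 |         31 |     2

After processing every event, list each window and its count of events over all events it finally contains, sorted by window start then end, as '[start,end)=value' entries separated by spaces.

[0,8)=4 [8,16)=5 [16,24)=5 [24,32)=8

i=0 t=0 v=3: → [0,8); WM=-2
i=1 t=4 v=4: → [0,8); WM=2
i=2 t=6 v=9: → [0,8); WM=4
i=3 t=7 v=8: → [0,8); WM=5
i=4 t=9 v=3: → [8,16); WM=7
i=5 t=9 v=4: → [8,16); WM=7
i=6 t=10 v=1: → [8,16); WM=8; [0,8) fires=4
i=7 t=14 v=3: → [8,16); WM=12
i=8 t=16 v=3: → [16,24); WM=14
i=9 t=13 v=6: → [8,16); WM=14
i=10 t=21 v=1: → [16,24); WM=19; [8,16) fires=5
i=11 t=22 v=2: → [16,24); WM=20
i=12 t=22 v=4: → [16,24); WM=20
i=13 t=23 v=2: → [16,24); WM=21
i=14 t=25 v=7: → [24,32); WM=23
i=15 t=26 v=2: → [24,32); WM=24; [16,24) fires=5
i=16 t=26 v=9: → [24,32); WM=24
i=17 t=26 v=6: → [24,32); WM=24
i=18 t=27 v=2: → [24,32); WM=25
i=19 t=27 v=3: → [24,32); WM=25
i=20 t=30 v=8: → [24,32); WM=28
i=21 t=31 v=2: → [24,32); WM=29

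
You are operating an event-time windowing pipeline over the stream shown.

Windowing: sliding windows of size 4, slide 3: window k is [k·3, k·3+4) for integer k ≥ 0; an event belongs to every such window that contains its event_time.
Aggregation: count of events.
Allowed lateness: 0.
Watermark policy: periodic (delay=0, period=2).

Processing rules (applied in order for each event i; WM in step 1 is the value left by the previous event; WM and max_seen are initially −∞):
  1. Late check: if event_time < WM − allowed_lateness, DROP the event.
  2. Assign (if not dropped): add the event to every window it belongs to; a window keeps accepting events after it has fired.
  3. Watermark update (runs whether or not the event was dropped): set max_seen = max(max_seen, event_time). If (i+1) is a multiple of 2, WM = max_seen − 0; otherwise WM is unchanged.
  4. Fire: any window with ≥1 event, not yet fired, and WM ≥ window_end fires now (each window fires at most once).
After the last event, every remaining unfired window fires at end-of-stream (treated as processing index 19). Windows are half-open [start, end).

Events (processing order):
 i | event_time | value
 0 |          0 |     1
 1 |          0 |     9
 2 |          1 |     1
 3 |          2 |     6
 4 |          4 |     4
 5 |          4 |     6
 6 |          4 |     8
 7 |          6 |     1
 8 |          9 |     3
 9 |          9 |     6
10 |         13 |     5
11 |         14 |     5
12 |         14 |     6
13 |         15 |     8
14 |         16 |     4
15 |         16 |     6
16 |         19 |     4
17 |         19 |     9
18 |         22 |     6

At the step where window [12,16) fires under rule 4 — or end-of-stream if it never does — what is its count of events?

4

i=0 t=0 v=1: → [0,4); WM=−∞
i=1 t=0 v=9: → [0,4); WM=0
i=2 t=1 v=1: → [0,4); WM=0
i=3 t=2 v=6: → [0,4); WM=2
i=4 t=4 v=4: → [3,7); WM=2
i=5 t=4 v=6: → [3,7); WM=4; [0,4) fires=4
i=6 t=4 v=8: → [3,7); WM=4
i=7 t=6 v=1: → [6,10),[3,7); WM=6
i=8 t=9 v=3: → [9,13),[6,10); WM=6
i=9 t=9 v=6: → [9,13),[6,10); WM=9; [3,7) fires=4
i=10 t=13 v=5: → [12,16); WM=9
i=11 t=14 v=5: → [12,16); WM=14; [6,10) fires=3 [9,13) fires=2
i=12 t=14 v=6: → [12,16); WM=14
i=13 t=15 v=8: → [15,19),[12,16); WM=15
i=14 t=16 v=4: → [15,19); WM=15
i=15 t=16 v=6: → [15,19); WM=16; [12,16) fires=4
i=16 t=19 v=4: → [18,22); WM=16
i=17 t=19 v=9: → [18,22); WM=19; [15,19) fires=3
i=18 t=22 v=6: → [21,25); WM=19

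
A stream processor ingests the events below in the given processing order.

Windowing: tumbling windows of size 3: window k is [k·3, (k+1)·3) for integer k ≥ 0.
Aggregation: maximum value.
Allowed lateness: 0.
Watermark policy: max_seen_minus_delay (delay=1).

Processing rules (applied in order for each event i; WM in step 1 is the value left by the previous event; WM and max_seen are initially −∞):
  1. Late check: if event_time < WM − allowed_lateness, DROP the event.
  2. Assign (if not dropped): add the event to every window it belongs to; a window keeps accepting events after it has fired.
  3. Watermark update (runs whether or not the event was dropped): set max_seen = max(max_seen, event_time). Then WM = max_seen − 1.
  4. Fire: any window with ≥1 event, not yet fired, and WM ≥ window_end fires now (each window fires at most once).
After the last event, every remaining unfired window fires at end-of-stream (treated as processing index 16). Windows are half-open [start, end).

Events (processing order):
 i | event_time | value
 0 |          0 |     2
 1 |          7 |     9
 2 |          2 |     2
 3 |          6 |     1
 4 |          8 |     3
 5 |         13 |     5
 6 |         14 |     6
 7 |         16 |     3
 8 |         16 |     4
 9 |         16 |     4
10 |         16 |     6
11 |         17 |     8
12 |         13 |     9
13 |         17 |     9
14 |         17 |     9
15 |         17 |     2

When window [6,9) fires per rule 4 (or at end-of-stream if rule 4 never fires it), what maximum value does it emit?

9

i=0 t=0 v=2: → [0,3); WM=-1
i=1 t=7 v=9: → [6,9); WM=6; [0,3) fires=2
i=2 t=2 v=2: DROP (t<6-0); WM=6
i=3 t=6 v=1: → [6,9); WM=6
i=4 t=8 v=3: → [6,9); WM=7
i=5 t=13 v=5: → [12,15); WM=12; [6,9) fires=9
i=6 t=14 v=6: → [12,15); WM=13
i=7 t=16 v=3: → [15,18); WM=15; [12,15) fires=6
i=8 t=16 v=4: → [15,18); WM=15
i=9 t=16 v=4: → [15,18); WM=15
i=10 t=16 v=6: → [15,18); WM=15
i=11 t=17 v=8: → [15,18); WM=16
i=12 t=13 v=9: DROP (t<16-0); WM=16
i=13 t=17 v=9: → [15,18); WM=16
i=14 t=17 v=9: → [15,18); WM=16
i=15 t=17 v=2: → [15,18); WM=16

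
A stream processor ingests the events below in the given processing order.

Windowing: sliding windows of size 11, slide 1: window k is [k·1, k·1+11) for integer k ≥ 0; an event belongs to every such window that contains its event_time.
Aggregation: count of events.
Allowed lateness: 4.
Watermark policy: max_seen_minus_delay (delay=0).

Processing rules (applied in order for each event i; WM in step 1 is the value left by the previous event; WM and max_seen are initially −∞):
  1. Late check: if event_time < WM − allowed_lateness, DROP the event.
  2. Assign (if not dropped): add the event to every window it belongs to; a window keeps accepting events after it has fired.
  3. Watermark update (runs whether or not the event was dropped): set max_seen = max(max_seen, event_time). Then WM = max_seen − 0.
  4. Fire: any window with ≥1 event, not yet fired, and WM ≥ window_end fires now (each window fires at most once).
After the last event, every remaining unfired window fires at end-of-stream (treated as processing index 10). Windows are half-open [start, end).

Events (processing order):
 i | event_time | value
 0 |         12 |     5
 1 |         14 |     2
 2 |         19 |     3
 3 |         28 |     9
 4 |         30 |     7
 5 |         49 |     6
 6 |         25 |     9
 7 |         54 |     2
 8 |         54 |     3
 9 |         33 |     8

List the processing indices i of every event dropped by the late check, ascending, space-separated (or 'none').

i=0 t=12 v=5: → [12,23),[11,22),[10,21),[9,20),[8,19),[7,18),[6,17),[5,16),[4,15),[3,14),[2,13); WM=12
i=1 t=14 v=2: → [14,25),[13,24),[12,23),[11,22),[10,21),[9,20),[8,19),[7,18),[6,17),[5,16),[4,15); WM=14; [2,13) fires=1 [3,14) fires=1
i=2 t=19 v=3: → [19,30),[18,29),[17,28),[16,27),[15,26),[14,25),[13,24),[12,23),[11,22),[10,21),[9,20); WM=19; [4,15) fires=2 [5,16) fires=2 [6,17) fires=2 [7,18) fires=2 [8,19) fires=2
i=3 t=28 v=9: → [28,39),[27,38),[26,37),[25,36),[24,35),[23,34),[22,33),[21,32),[20,31),[19,30),[18,29); WM=28; [9,20) fires=3 [10,21) fires=3 [11,22) fires=3 [12,23) fires=3 [13,24) fires=2 [14,25) fires=2 [15,26) fires=1 [16,27) fires=1 [17,28) fires=1
i=4 t=30 v=7: → [30,41),[29,40),[28,39),[27,38),[26,37),[25,36),[24,35),[23,34),[22,33),[21,32),[20,31); WM=30; [18,29) fires=2 [19,30) fires=2
i=5 t=49 v=6: → [49,60),[48,59),[47,58),[46,57),[45,56),[44,55),[43,54),[42,53),[41,52),[40,51),[39,50); WM=49; [20,31) fires=2 [21,32) fires=2 [22,33) fires=2 [23,34) fires=2 [24,35) fires=2 [25,36) fires=2 [26,37) fires=2 [27,38) fires=2 [28,39) fires=2 [29,40) fires=1 [30,41) fires=1
i=6 t=25 v=9: DROP (t<49-4); WM=49
i=7 t=54 v=2: → [54,65),[53,64),[52,63),[51,62),[50,61),[49,60),[48,59),[47,58),[46,57),[45,56),[44,55); WM=54; [39,50) fires=1 [40,51) fires=1 [41,52) fires=1 [42,53) fires=1 [43,54) fires=1
i=8 t=54 v=3: → [54,65),[53,64),[52,63),[51,62),[50,61),[49,60),[48,59),[47,58),[46,57),[45,56),[44,55); WM=54
i=9 t=33 v=8: DROP (t<54-4); WM=54

6 9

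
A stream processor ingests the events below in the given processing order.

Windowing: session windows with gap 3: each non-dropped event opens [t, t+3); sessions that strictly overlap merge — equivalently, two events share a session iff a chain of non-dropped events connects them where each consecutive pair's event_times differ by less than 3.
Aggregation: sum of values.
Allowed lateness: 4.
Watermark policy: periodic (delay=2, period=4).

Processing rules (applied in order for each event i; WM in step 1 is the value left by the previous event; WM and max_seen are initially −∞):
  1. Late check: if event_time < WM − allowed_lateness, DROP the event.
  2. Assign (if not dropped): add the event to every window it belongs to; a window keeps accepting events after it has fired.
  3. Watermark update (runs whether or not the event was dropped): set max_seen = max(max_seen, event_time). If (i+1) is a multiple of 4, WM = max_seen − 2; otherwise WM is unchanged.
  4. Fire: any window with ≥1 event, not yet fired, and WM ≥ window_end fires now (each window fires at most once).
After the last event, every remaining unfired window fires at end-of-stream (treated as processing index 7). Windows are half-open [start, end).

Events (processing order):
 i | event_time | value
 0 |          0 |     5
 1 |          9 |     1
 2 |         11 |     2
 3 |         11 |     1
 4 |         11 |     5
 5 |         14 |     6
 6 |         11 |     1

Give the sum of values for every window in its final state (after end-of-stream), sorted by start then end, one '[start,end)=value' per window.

[0,3)=5 [9,14)=10 [14,17)=6

i=0 t=0 v=5: → [0,3); WM=−∞
i=1 t=9 v=1: → [9,12); WM=−∞
i=2 t=11 v=2: → [9,14); WM=−∞
i=3 t=11 v=1: → [9,14); WM=9
i=4 t=11 v=5: → [9,14); WM=9
i=5 t=14 v=6: → [14,17); WM=9
i=6 t=11 v=1: → [9,14); WM=9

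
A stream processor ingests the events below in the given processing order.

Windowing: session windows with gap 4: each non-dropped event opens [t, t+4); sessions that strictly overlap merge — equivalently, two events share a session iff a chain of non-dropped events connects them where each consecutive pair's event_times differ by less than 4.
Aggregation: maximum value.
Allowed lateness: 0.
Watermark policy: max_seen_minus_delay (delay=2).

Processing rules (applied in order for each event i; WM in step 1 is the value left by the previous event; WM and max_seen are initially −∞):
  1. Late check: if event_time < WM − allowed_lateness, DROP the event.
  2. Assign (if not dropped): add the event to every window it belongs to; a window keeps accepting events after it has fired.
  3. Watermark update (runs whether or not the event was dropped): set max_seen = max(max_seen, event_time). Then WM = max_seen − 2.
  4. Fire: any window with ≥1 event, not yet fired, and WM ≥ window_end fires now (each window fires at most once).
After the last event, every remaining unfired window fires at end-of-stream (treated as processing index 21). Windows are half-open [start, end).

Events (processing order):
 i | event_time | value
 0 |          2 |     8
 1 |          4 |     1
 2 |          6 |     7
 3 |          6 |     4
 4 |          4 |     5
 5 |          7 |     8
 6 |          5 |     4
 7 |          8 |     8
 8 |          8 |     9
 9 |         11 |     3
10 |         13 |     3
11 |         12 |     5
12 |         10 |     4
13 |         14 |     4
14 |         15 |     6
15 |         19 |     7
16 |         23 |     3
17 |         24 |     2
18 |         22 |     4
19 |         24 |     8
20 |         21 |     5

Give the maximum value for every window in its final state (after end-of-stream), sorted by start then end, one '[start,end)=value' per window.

[2,19)=9 [19,28)=8

i=0 t=2 v=8: → [2,6); WM=0
i=1 t=4 v=1: → [2,8); WM=2
i=2 t=6 v=7: → [2,10); WM=4
i=3 t=6 v=4: → [2,10); WM=4
i=4 t=4 v=5: → [2,10); WM=4
i=5 t=7 v=8: → [2,11); WM=5
i=6 t=5 v=4: → [2,11); WM=5
i=7 t=8 v=8: → [2,12); WM=6
i=8 t=8 v=9: → [2,12); WM=6
i=9 t=11 v=3: → [2,15); WM=9
i=10 t=13 v=3: → [2,17); WM=11
i=11 t=12 v=5: → [2,17); WM=11
i=12 t=10 v=4: DROP (t<11-0); WM=11
i=13 t=14 v=4: → [2,18); WM=12
i=14 t=15 v=6: → [2,19); WM=13
i=15 t=19 v=7: → [19,23); WM=17
i=16 t=23 v=3: → [23,27); WM=21
i=17 t=24 v=2: → [23,28); WM=22
i=18 t=22 v=4: → [19,28); WM=22
i=19 t=24 v=8: → [19,28); WM=22
i=20 t=21 v=5: DROP (t<22-0); WM=22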